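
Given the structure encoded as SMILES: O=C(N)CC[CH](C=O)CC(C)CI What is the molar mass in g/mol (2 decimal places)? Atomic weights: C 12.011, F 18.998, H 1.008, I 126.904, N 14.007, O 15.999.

297.14 g/mol

First, the molecular formula is C9H16INO2 (counting implicit H from valence).
  C: 9 × 12.011 = 108.099
  H: 16 × 1.008 = 16.128
  I: 1 × 126.904 = 126.904
  N: 1 × 14.007 = 14.007
  O: 2 × 15.999 = 31.998
Sum: 9×12.011 + 16×1.008 + 1×126.904 + 1×14.007 + 2×15.999 = 297.136 → 297.14 g/mol.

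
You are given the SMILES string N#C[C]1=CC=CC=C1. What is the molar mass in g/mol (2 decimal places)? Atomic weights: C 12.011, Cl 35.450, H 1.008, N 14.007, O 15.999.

First, the molecular formula is C7H5N (counting implicit H from valence).
  C: 7 × 12.011 = 84.077
  H: 5 × 1.008 = 5.040
  N: 1 × 14.007 = 14.007
Sum: 7×12.011 + 5×1.008 + 1×14.007 = 103.124 → 103.12 g/mol.

103.12 g/mol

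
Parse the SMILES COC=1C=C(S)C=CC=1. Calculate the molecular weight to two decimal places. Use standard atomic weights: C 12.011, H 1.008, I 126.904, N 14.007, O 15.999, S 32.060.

140.20 g/mol

First, the molecular formula is C7H8OS (counting implicit H from valence).
  C: 7 × 12.011 = 84.077
  H: 8 × 1.008 = 8.064
  O: 1 × 15.999 = 15.999
  S: 1 × 32.060 = 32.060
Sum: 7×12.011 + 8×1.008 + 1×15.999 + 1×32.060 = 140.200 → 140.20 g/mol.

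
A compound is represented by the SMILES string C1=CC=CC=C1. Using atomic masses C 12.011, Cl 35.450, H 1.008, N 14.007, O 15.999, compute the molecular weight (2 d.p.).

78.11 g/mol

First, the molecular formula is C6H6 (counting implicit H from valence).
  C: 6 × 12.011 = 72.066
  H: 6 × 1.008 = 6.048
Sum: 6×12.011 + 6×1.008 = 78.114 → 78.11 g/mol.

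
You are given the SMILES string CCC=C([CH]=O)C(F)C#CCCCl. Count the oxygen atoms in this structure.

1

Scan the SMILES for O atoms (remember two-letter symbols like Cl and Br are single atoms).
Oxygen count: 1.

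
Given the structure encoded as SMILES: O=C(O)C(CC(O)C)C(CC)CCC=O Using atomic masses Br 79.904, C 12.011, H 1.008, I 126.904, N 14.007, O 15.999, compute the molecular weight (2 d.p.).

First, the molecular formula is C11H20O4 (counting implicit H from valence).
  C: 11 × 12.011 = 132.121
  H: 20 × 1.008 = 20.160
  O: 4 × 15.999 = 63.996
Sum: 11×12.011 + 20×1.008 + 4×15.999 = 216.277 → 216.28 g/mol.

216.28 g/mol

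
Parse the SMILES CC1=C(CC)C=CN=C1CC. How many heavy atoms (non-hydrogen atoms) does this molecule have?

11

Every atom symbol written in the SMILES (organic subset) is one heavy atom; implicit H are not written.
Heavy atoms by element → C:10, N:1.
Total: 11.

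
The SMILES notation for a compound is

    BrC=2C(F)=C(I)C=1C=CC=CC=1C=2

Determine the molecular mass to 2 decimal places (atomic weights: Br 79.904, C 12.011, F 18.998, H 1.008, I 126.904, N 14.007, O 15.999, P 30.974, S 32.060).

350.96 g/mol

First, the molecular formula is C10H5BrFI (counting implicit H from valence).
  Br: 1 × 79.904 = 79.904
  C: 10 × 12.011 = 120.110
  F: 1 × 18.998 = 18.998
  H: 5 × 1.008 = 5.040
  I: 1 × 126.904 = 126.904
Sum: 1×79.904 + 10×12.011 + 1×18.998 + 5×1.008 + 1×126.904 = 350.956 → 350.96 g/mol.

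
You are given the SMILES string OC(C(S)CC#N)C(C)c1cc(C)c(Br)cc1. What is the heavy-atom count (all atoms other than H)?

17

Every atom symbol written in the SMILES (organic subset) is one heavy atom; implicit H are not written.
Heavy atoms by element → Br:1, C:13, N:1, O:1, S:1.
Total: 17.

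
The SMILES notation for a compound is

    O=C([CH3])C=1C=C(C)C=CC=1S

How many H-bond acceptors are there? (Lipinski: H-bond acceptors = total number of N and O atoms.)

N atoms: 0; O atoms: 1.
Lipinski HBA = 0 + 1 = 1.

1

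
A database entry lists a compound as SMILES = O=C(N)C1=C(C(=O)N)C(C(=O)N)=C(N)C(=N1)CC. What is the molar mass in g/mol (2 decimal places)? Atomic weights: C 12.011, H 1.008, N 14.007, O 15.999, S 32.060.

First, the molecular formula is C10H13N5O3 (counting implicit H from valence).
  C: 10 × 12.011 = 120.110
  H: 13 × 1.008 = 13.104
  N: 5 × 14.007 = 70.035
  O: 3 × 15.999 = 47.997
Sum: 10×12.011 + 13×1.008 + 5×14.007 + 3×15.999 = 251.246 → 251.25 g/mol.

251.25 g/mol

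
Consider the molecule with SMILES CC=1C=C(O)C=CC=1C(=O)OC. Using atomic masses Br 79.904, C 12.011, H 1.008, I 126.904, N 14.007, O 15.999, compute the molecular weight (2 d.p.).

166.18 g/mol

First, the molecular formula is C9H10O3 (counting implicit H from valence).
  C: 9 × 12.011 = 108.099
  H: 10 × 1.008 = 10.080
  O: 3 × 15.999 = 47.997
Sum: 9×12.011 + 10×1.008 + 3×15.999 = 166.176 → 166.18 g/mol.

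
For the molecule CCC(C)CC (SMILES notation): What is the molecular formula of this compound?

C6H14

Walk through each heavy atom and fill implicit hydrogens from standard valence (C 4, N 3, O 2, S 2, halogen 1):
  atom 1: C, bond orders sum to 1 (valence 4) → 3 H
  atom 2: C, bond orders sum to 2 (valence 4) → 2 H
  atom 3: C, bond orders sum to 3 (valence 4) → 1 H
  atom 4: C, bond orders sum to 1 (valence 4) → 3 H
  atom 5: C, bond orders sum to 2 (valence 4) → 2 H
  atom 6: C, bond orders sum to 1 (valence 4) → 3 H
Totals → C:6, H:14.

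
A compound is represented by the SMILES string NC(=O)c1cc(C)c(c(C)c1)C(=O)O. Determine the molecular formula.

C10H11NO3

Walk through each heavy atom and fill implicit hydrogens from standard valence (C 4, N 3, O 2, S 2, halogen 1); for lowercase aromatic atoms, an aromatic c carries 1 H when it has two neighbours and 0 H with three, and aromatic n carries 0 H:
  atom 1: N, bond orders sum to 1 (valence 3) → 2 H
  atom 2: C, bond orders sum to 4 (valence 4) → 0 H
  atom 3: O, bond orders sum to 2 (valence 2) → 0 H
  atom 4: aromatic c, 3 neighbours → 0 H
  atom 5: aromatic c, 2 neighbours → 1 H
  atom 6: aromatic c, 3 neighbours → 0 H
  atom 7: C, bond orders sum to 1 (valence 4) → 3 H
  atom 8: aromatic c, 3 neighbours → 0 H
  atom 9: aromatic c, 3 neighbours → 0 H
  atom 10: C, bond orders sum to 1 (valence 4) → 3 H
  atom 11: aromatic c, 2 neighbours → 1 H
  atom 12: C, bond orders sum to 4 (valence 4) → 0 H
  atom 13: O, bond orders sum to 2 (valence 2) → 0 H
  atom 14: O, bond orders sum to 1 (valence 2) → 1 H
Totals → C:10, H:11, N:1, O:3.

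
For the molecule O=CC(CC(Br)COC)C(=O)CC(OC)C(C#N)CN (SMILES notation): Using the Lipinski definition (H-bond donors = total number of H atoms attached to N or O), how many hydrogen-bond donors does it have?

Donors: find every N or O and count the H atoms it carries.
  atom 1 (O): bond orders sum to 2 → 0 H
  atom 8 (O): bond orders sum to 2 → 0 H
  atom 11 (O): bond orders sum to 2 → 0 H
  atom 14 (O): bond orders sum to 2 → 0 H
  atom 18 (N): bond orders sum to 3 → 0 H
  atom 20 (N): bond orders sum to 1 → 2 H
Lipinski HBD = 2.

2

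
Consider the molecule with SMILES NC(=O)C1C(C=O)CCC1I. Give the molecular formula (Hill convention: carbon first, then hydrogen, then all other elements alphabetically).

Walk through each heavy atom and fill implicit hydrogens from standard valence (C 4, N 3, O 2, S 2, halogen 1):
  atom 1: N, bond orders sum to 1 (valence 3) → 2 H
  atom 2: C, bond orders sum to 4 (valence 4) → 0 H
  atom 3: O, bond orders sum to 2 (valence 2) → 0 H
  atom 4: C, bond orders sum to 3 (valence 4) → 1 H
  atom 5: C, bond orders sum to 3 (valence 4) → 1 H
  atom 6: C, bond orders sum to 3 (valence 4) → 1 H
  atom 7: O, bond orders sum to 2 (valence 2) → 0 H
  atom 8: C, bond orders sum to 2 (valence 4) → 2 H
  atom 9: C, bond orders sum to 2 (valence 4) → 2 H
  atom 10: C, bond orders sum to 3 (valence 4) → 1 H
  atom 11: I (halogen, monovalent) → 0 H
Totals → C:7, H:10, I:1, N:1, O:2.

C7H10INO2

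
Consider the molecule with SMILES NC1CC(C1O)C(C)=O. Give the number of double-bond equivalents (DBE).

Degree of unsaturation = (number of rings) + (number of π bonds).
Ring closures in the SMILES: 1.
π bonds: 1 double bond (each 1 DoU) → 1 DoU from unsaturation.
Total DoU = 1 + 1 = 2.

2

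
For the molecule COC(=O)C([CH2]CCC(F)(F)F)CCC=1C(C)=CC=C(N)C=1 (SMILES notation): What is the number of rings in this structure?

In SMILES, each pair of matching ring-closure digits denotes one ring-closing bond; the number of such bonds equals the number of independent rings.
Ring-closure bonds here: 1.

1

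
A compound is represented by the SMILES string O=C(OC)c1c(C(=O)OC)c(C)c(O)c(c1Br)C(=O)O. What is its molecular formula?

C12H11BrO7

Walk through each heavy atom and fill implicit hydrogens from standard valence (C 4, N 3, O 2, S 2, halogen 1); for lowercase aromatic atoms, an aromatic c carries 1 H when it has two neighbours and 0 H with three, and aromatic n carries 0 H:
  atom 1: O, bond orders sum to 2 (valence 2) → 0 H
  atom 2: C, bond orders sum to 4 (valence 4) → 0 H
  atom 3: O, bond orders sum to 2 (valence 2) → 0 H
  atom 4: C, bond orders sum to 1 (valence 4) → 3 H
  atom 5: aromatic c, 3 neighbours → 0 H
  atom 6: aromatic c, 3 neighbours → 0 H
  atom 7: C, bond orders sum to 4 (valence 4) → 0 H
  atom 8: O, bond orders sum to 2 (valence 2) → 0 H
  atom 9: O, bond orders sum to 2 (valence 2) → 0 H
  atom 10: C, bond orders sum to 1 (valence 4) → 3 H
  atom 11: aromatic c, 3 neighbours → 0 H
  atom 12: C, bond orders sum to 1 (valence 4) → 3 H
  atom 13: aromatic c, 3 neighbours → 0 H
  atom 14: O, bond orders sum to 1 (valence 2) → 1 H
  atom 15: aromatic c, 3 neighbours → 0 H
  atom 16: aromatic c, 3 neighbours → 0 H
  atom 17: Br (halogen, monovalent) → 0 H
  atom 18: C, bond orders sum to 4 (valence 4) → 0 H
  atom 19: O, bond orders sum to 2 (valence 2) → 0 H
  atom 20: O, bond orders sum to 1 (valence 2) → 1 H
Totals → C:12, H:11, Br:1, O:7.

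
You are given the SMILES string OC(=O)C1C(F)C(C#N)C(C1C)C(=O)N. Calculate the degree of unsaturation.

5

Molecular formula: C9H11FN2O3.
DoU = (2C + 2 + N − H − X) / 2, where X is the halogen count and O/S are ignored.
    = (2·9 + 2 + 2 − 11 − 1) / 2 = 10 / 2 = 5.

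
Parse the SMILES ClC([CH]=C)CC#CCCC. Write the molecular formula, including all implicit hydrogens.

C9H13Cl

Walk through each heavy atom and fill implicit hydrogens from standard valence (C 4, N 3, O 2, S 2, halogen 1):
  atom 1: Cl (halogen, monovalent) → 0 H
  atom 2: C, bond orders sum to 3 (valence 4) → 1 H
  atom 3: C with explicit H count 1
  atom 4: C, bond orders sum to 2 (valence 4) → 2 H
  atom 5: C, bond orders sum to 2 (valence 4) → 2 H
  atom 6: C, bond orders sum to 4 (valence 4) → 0 H
  atom 7: C, bond orders sum to 4 (valence 4) → 0 H
  atom 8: C, bond orders sum to 2 (valence 4) → 2 H
  atom 9: C, bond orders sum to 2 (valence 4) → 2 H
  atom 10: C, bond orders sum to 1 (valence 4) → 3 H
Totals → C:9, H:13, Cl:1.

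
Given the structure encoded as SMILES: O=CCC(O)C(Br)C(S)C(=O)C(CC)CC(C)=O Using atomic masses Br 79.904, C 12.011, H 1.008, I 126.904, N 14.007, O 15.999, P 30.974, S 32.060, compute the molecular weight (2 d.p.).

First, the molecular formula is C12H19BrO4S (counting implicit H from valence).
  Br: 1 × 79.904 = 79.904
  C: 12 × 12.011 = 144.132
  H: 19 × 1.008 = 19.152
  O: 4 × 15.999 = 63.996
  S: 1 × 32.060 = 32.060
Sum: 1×79.904 + 12×12.011 + 19×1.008 + 4×15.999 + 1×32.060 = 339.244 → 339.24 g/mol.

339.24 g/mol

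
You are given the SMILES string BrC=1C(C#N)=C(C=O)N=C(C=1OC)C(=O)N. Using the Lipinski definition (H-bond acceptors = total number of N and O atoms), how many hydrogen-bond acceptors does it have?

N atoms: 3; O atoms: 3.
Lipinski HBA = 3 + 3 = 6.

6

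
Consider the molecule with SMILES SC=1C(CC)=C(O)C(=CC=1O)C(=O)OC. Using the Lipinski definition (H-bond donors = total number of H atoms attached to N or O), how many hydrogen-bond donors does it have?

Donors: find every N or O and count the H atoms it carries.
  atom 7 (O): bond orders sum to 1 → 1 H
  atom 11 (O): bond orders sum to 1 → 1 H
  atom 13 (O): bond orders sum to 2 → 0 H
  atom 14 (O): bond orders sum to 2 → 0 H
Lipinski HBD = 2.

2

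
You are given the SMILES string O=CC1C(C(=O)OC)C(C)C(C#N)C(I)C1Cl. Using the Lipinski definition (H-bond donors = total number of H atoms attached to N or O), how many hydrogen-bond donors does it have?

0

Donors: find every N or O and count the H atoms it carries.
  atom 1 (O): bond orders sum to 2 → 0 H
  atom 6 (O): bond orders sum to 2 → 0 H
  atom 7 (O): bond orders sum to 2 → 0 H
  atom 13 (N): bond orders sum to 3 → 0 H
Lipinski HBD = 0.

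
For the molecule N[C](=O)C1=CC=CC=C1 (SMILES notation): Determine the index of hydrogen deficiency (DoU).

Molecular formula: C7H7NO.
DoU = (2C + 2 + N − H − X) / 2, where X is the halogen count and O/S are ignored.
    = (2·7 + 2 + 1 − 7 − 0) / 2 = 10 / 2 = 5.

5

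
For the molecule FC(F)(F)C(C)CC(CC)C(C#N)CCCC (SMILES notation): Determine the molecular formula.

Walk through each heavy atom and fill implicit hydrogens from standard valence (C 4, N 3, O 2, S 2, halogen 1):
  atom 1: F (halogen, monovalent) → 0 H
  atom 2: C, bond orders sum to 4 (valence 4) → 0 H
  atom 3: F (halogen, monovalent) → 0 H
  atom 4: F (halogen, monovalent) → 0 H
  atom 5: C, bond orders sum to 3 (valence 4) → 1 H
  atom 6: C, bond orders sum to 1 (valence 4) → 3 H
  atom 7: C, bond orders sum to 2 (valence 4) → 2 H
  atom 8: C, bond orders sum to 3 (valence 4) → 1 H
  atom 9: C, bond orders sum to 2 (valence 4) → 2 H
  atom 10: C, bond orders sum to 1 (valence 4) → 3 H
  atom 11: C, bond orders sum to 3 (valence 4) → 1 H
  atom 12: C, bond orders sum to 4 (valence 4) → 0 H
  atom 13: N, bond orders sum to 3 (valence 3) → 0 H
  atom 14: C, bond orders sum to 2 (valence 4) → 2 H
  atom 15: C, bond orders sum to 2 (valence 4) → 2 H
  atom 16: C, bond orders sum to 2 (valence 4) → 2 H
  atom 17: C, bond orders sum to 1 (valence 4) → 3 H
Totals → C:13, H:22, F:3, N:1.

C13H22F3N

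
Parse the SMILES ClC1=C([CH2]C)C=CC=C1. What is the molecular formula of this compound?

Walk through each heavy atom and fill implicit hydrogens from standard valence (C 4, N 3, O 2, S 2, halogen 1):
  atom 1: Cl (halogen, monovalent) → 0 H
  atom 2: C, bond orders sum to 4 (valence 4) → 0 H
  atom 3: C, bond orders sum to 4 (valence 4) → 0 H
  atom 4: C with explicit H count 2
  atom 5: C, bond orders sum to 1 (valence 4) → 3 H
  atom 6: C, bond orders sum to 3 (valence 4) → 1 H
  atom 7: C, bond orders sum to 3 (valence 4) → 1 H
  atom 8: C, bond orders sum to 3 (valence 4) → 1 H
  atom 9: C, bond orders sum to 3 (valence 4) → 1 H
Totals → C:8, H:9, Cl:1.

C8H9Cl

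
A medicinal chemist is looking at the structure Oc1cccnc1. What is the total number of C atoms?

Count every carbon token in the SMILES (each C, including those in ring-closure positions and inside branches).
Carbon count: 5.

5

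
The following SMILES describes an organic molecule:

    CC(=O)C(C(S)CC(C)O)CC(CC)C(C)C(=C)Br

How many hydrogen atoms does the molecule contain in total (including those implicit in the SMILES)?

27

Walk through each heavy atom and fill implicit hydrogens from standard valence (C 4, N 3, O 2, S 2, halogen 1):
  atom 1: C, bond orders sum to 1 (valence 4) → 3 H
  atom 2: C, bond orders sum to 4 (valence 4) → 0 H
  atom 3: O, bond orders sum to 2 (valence 2) → 0 H
  atom 4: C, bond orders sum to 3 (valence 4) → 1 H
  atom 5: C, bond orders sum to 3 (valence 4) → 1 H
  atom 6: S, bond orders sum to 1 (valence 2) → 1 H
  atom 7: C, bond orders sum to 2 (valence 4) → 2 H
  atom 8: C, bond orders sum to 3 (valence 4) → 1 H
  atom 9: C, bond orders sum to 1 (valence 4) → 3 H
  atom 10: O, bond orders sum to 1 (valence 2) → 1 H
  atom 11: C, bond orders sum to 2 (valence 4) → 2 H
  atom 12: C, bond orders sum to 3 (valence 4) → 1 H
  atom 13: C, bond orders sum to 2 (valence 4) → 2 H
  atom 14: C, bond orders sum to 1 (valence 4) → 3 H
  atom 15: C, bond orders sum to 3 (valence 4) → 1 H
  atom 16: C, bond orders sum to 1 (valence 4) → 3 H
  atom 17: C, bond orders sum to 4 (valence 4) → 0 H
  atom 18: C, bond orders sum to 2 (valence 4) → 2 H
  atom 19: Br (halogen, monovalent) → 0 H
Total hydrogens: 27.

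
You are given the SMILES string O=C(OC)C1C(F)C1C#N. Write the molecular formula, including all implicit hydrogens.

Walk through each heavy atom and fill implicit hydrogens from standard valence (C 4, N 3, O 2, S 2, halogen 1):
  atom 1: O, bond orders sum to 2 (valence 2) → 0 H
  atom 2: C, bond orders sum to 4 (valence 4) → 0 H
  atom 3: O, bond orders sum to 2 (valence 2) → 0 H
  atom 4: C, bond orders sum to 1 (valence 4) → 3 H
  atom 5: C, bond orders sum to 3 (valence 4) → 1 H
  atom 6: C, bond orders sum to 3 (valence 4) → 1 H
  atom 7: F (halogen, monovalent) → 0 H
  atom 8: C, bond orders sum to 3 (valence 4) → 1 H
  atom 9: C, bond orders sum to 4 (valence 4) → 0 H
  atom 10: N, bond orders sum to 3 (valence 3) → 0 H
Totals → C:6, H:6, F:1, N:1, O:2.
In Hill order: C6H6FNO2.

C6H6FNO2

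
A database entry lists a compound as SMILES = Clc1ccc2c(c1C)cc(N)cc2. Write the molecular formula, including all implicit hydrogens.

C11H10ClN

Walk through each heavy atom and fill implicit hydrogens from standard valence (C 4, N 3, O 2, S 2, halogen 1); for lowercase aromatic atoms, an aromatic c carries 1 H when it has two neighbours and 0 H with three, and aromatic n carries 0 H:
  atom 1: Cl (halogen, monovalent) → 0 H
  atom 2: aromatic c, 3 neighbours → 0 H
  atom 3: aromatic c, 2 neighbours → 1 H
  atom 4: aromatic c, 2 neighbours → 1 H
  atom 5: aromatic c, 3 neighbours → 0 H
  atom 6: aromatic c, 3 neighbours → 0 H
  atom 7: aromatic c, 3 neighbours → 0 H
  atom 8: C, bond orders sum to 1 (valence 4) → 3 H
  atom 9: aromatic c, 2 neighbours → 1 H
  atom 10: aromatic c, 3 neighbours → 0 H
  atom 11: N, bond orders sum to 1 (valence 3) → 2 H
  atom 12: aromatic c, 2 neighbours → 1 H
  atom 13: aromatic c, 2 neighbours → 1 H
Totals → C:11, H:10, Cl:1, N:1.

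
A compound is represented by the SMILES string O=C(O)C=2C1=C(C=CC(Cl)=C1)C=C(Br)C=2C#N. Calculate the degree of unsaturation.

10

Molecular formula: C12H5BrClNO2.
DoU = (2C + 2 + N − H − X) / 2, where X is the halogen count and O/S are ignored.
    = (2·12 + 2 + 1 − 5 − 2) / 2 = 20 / 2 = 10.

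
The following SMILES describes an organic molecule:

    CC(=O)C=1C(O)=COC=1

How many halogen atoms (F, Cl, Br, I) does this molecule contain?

Scan the SMILES for the halogen motif — none present.
Groups that are present: 1 hydroxyl, 1 ketone.

0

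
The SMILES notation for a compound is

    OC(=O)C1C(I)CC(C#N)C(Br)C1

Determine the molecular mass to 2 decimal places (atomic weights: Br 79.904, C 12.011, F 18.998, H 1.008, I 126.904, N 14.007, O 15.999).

357.97 g/mol

First, the molecular formula is C8H9BrINO2 (counting implicit H from valence).
  Br: 1 × 79.904 = 79.904
  C: 8 × 12.011 = 96.088
  H: 9 × 1.008 = 9.072
  I: 1 × 126.904 = 126.904
  N: 1 × 14.007 = 14.007
  O: 2 × 15.999 = 31.998
Sum: 1×79.904 + 8×12.011 + 9×1.008 + 1×126.904 + 1×14.007 + 2×15.999 = 357.973 → 357.97 g/mol.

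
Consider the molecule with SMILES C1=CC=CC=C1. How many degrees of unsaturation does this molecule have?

Molecular formula: C6H6.
DoU = (2C + 2 + N − H − X) / 2, where X is the halogen count and O/S are ignored.
    = (2·6 + 2 + 0 − 6 − 0) / 2 = 8 / 2 = 4.

4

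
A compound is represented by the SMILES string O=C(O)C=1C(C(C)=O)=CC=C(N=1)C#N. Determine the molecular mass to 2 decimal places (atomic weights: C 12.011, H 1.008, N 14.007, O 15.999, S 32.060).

190.16 g/mol

First, the molecular formula is C9H6N2O3 (counting implicit H from valence).
  C: 9 × 12.011 = 108.099
  H: 6 × 1.008 = 6.048
  N: 2 × 14.007 = 28.014
  O: 3 × 15.999 = 47.997
Sum: 9×12.011 + 6×1.008 + 2×14.007 + 3×15.999 = 190.158 → 190.16 g/mol.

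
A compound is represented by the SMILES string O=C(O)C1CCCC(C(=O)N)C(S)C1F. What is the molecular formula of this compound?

Walk through each heavy atom and fill implicit hydrogens from standard valence (C 4, N 3, O 2, S 2, halogen 1):
  atom 1: O, bond orders sum to 2 (valence 2) → 0 H
  atom 2: C, bond orders sum to 4 (valence 4) → 0 H
  atom 3: O, bond orders sum to 1 (valence 2) → 1 H
  atom 4: C, bond orders sum to 3 (valence 4) → 1 H
  atom 5: C, bond orders sum to 2 (valence 4) → 2 H
  atom 6: C, bond orders sum to 2 (valence 4) → 2 H
  atom 7: C, bond orders sum to 2 (valence 4) → 2 H
  atom 8: C, bond orders sum to 3 (valence 4) → 1 H
  atom 9: C, bond orders sum to 4 (valence 4) → 0 H
  atom 10: O, bond orders sum to 2 (valence 2) → 0 H
  atom 11: N, bond orders sum to 1 (valence 3) → 2 H
  atom 12: C, bond orders sum to 3 (valence 4) → 1 H
  atom 13: S, bond orders sum to 1 (valence 2) → 1 H
  atom 14: C, bond orders sum to 3 (valence 4) → 1 H
  atom 15: F (halogen, monovalent) → 0 H
Totals → C:9, H:14, F:1, N:1, O:3, S:1.

C9H14FNO3S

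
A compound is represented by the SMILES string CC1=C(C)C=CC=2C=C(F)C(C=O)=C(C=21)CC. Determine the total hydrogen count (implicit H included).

15

Walk through each heavy atom and fill implicit hydrogens from standard valence (C 4, N 3, O 2, S 2, halogen 1):
  atom 1: C, bond orders sum to 1 (valence 4) → 3 H
  atom 2: C, bond orders sum to 4 (valence 4) → 0 H
  atom 3: C, bond orders sum to 4 (valence 4) → 0 H
  atom 4: C, bond orders sum to 1 (valence 4) → 3 H
  atom 5: C, bond orders sum to 3 (valence 4) → 1 H
  atom 6: C, bond orders sum to 3 (valence 4) → 1 H
  atom 7: C, bond orders sum to 4 (valence 4) → 0 H
  atom 8: C, bond orders sum to 3 (valence 4) → 1 H
  atom 9: C, bond orders sum to 4 (valence 4) → 0 H
  atom 10: F (halogen, monovalent) → 0 H
  atom 11: C, bond orders sum to 4 (valence 4) → 0 H
  atom 12: C, bond orders sum to 3 (valence 4) → 1 H
  atom 13: O, bond orders sum to 2 (valence 2) → 0 H
  atom 14: C, bond orders sum to 4 (valence 4) → 0 H
  atom 15: C, bond orders sum to 4 (valence 4) → 0 H
  atom 16: C, bond orders sum to 2 (valence 4) → 2 H
  atom 17: C, bond orders sum to 1 (valence 4) → 3 H
Total hydrogens: 15.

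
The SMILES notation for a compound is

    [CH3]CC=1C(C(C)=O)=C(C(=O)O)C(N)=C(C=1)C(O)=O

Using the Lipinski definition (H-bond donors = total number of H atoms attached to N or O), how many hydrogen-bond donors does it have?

4

Donors: find every N or O and count the H atoms it carries.
  atom 7 (O): bond orders sum to 2 → 0 H
  atom 10 (O): bond orders sum to 2 → 0 H
  atom 11 (O): bond orders sum to 1 → 1 H
  atom 13 (N): bond orders sum to 1 → 2 H
  atom 17 (O): bond orders sum to 1 → 1 H
  atom 18 (O): bond orders sum to 2 → 0 H
Lipinski HBD = 4.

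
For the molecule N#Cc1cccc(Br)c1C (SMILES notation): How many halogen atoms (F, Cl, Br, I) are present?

Halogen atoms appear at heavy-atom position 8 (1×Br).
Other groups present: 1 nitrile.
Halogen count: 1.

1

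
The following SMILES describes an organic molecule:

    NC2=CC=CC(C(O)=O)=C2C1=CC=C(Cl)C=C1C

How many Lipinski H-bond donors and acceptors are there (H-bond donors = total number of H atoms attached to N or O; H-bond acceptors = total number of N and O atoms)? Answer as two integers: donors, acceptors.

3, 3

Donors: find every N or O and count the H atoms it carries.
  atom 1 (N): bond orders sum to 1 → 2 H
  atom 8 (O): bond orders sum to 1 → 1 H
  atom 9 (O): bond orders sum to 2 → 0 H
Lipinski HBD = 3.
Acceptors: N atoms = 1, O atoms = 2 → HBA = 3.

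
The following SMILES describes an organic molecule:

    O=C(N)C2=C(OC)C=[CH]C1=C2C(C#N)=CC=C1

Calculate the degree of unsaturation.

Molecular formula: C13H10N2O2.
DoU = (2C + 2 + N − H − X) / 2, where X is the halogen count and O/S are ignored.
    = (2·13 + 2 + 2 − 10 − 0) / 2 = 20 / 2 = 10.

10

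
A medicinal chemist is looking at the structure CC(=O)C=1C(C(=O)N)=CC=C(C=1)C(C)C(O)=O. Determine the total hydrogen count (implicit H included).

Walk through each heavy atom and fill implicit hydrogens from standard valence (C 4, N 3, O 2, S 2, halogen 1):
  atom 1: C, bond orders sum to 1 (valence 4) → 3 H
  atom 2: C, bond orders sum to 4 (valence 4) → 0 H
  atom 3: O, bond orders sum to 2 (valence 2) → 0 H
  atom 4: C, bond orders sum to 4 (valence 4) → 0 H
  atom 5: C, bond orders sum to 4 (valence 4) → 0 H
  atom 6: C, bond orders sum to 4 (valence 4) → 0 H
  atom 7: O, bond orders sum to 2 (valence 2) → 0 H
  atom 8: N, bond orders sum to 1 (valence 3) → 2 H
  atom 9: C, bond orders sum to 3 (valence 4) → 1 H
  atom 10: C, bond orders sum to 3 (valence 4) → 1 H
  atom 11: C, bond orders sum to 4 (valence 4) → 0 H
  atom 12: C, bond orders sum to 3 (valence 4) → 1 H
  atom 13: C, bond orders sum to 3 (valence 4) → 1 H
  atom 14: C, bond orders sum to 1 (valence 4) → 3 H
  atom 15: C, bond orders sum to 4 (valence 4) → 0 H
  atom 16: O, bond orders sum to 1 (valence 2) → 1 H
  atom 17: O, bond orders sum to 2 (valence 2) → 0 H
Total hydrogens: 13.

13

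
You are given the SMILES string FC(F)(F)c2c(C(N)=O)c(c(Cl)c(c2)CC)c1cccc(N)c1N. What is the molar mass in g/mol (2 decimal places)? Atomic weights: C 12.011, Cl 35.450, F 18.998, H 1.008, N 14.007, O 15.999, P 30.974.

357.76 g/mol

First, the molecular formula is C16H15ClF3N3O (counting implicit H from valence).
  C: 16 × 12.011 = 192.176
  Cl: 1 × 35.450 = 35.450
  F: 3 × 18.998 = 56.994
  H: 15 × 1.008 = 15.120
  N: 3 × 14.007 = 42.021
  O: 1 × 15.999 = 15.999
Sum: 16×12.011 + 1×35.450 + 3×18.998 + 15×1.008 + 3×14.007 + 1×15.999 = 357.760 → 357.76 g/mol.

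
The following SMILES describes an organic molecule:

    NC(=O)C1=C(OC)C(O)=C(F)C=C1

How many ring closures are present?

In SMILES, each pair of matching ring-closure digits denotes one ring-closing bond; the number of such bonds equals the number of independent rings.
Ring-closure bonds here: 1.

1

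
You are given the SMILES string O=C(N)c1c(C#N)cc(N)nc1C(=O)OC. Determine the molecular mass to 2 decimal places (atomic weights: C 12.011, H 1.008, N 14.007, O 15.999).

220.19 g/mol

First, the molecular formula is C9H8N4O3 (counting implicit H from valence).
  C: 9 × 12.011 = 108.099
  H: 8 × 1.008 = 8.064
  N: 4 × 14.007 = 56.028
  O: 3 × 15.999 = 47.997
Sum: 9×12.011 + 8×1.008 + 4×14.007 + 3×15.999 = 220.188 → 220.19 g/mol.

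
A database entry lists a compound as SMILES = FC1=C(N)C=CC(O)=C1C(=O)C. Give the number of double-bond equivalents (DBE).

5

Degree of unsaturation = (number of rings) + (number of π bonds).
Ring closures in the SMILES: 1.
π bonds: 4 double bonds (each 1 DoU) → 4 DoU from unsaturation.
Total DoU = 1 + 4 = 5.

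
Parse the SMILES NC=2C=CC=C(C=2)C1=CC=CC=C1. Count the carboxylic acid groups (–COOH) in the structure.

0

Scan the SMILES for the carboxylic acid motif — none present.
Groups that are present: 1 primary amine.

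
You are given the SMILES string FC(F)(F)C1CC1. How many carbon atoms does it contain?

4

Count every carbon token in the SMILES (each C, including those in ring-closure positions and inside branches).
Carbon count: 4.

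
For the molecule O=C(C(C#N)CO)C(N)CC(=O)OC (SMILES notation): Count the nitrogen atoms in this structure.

Scan the SMILES for N atoms (remember two-letter symbols like Cl and Br are single atoms).
Nitrogen count: 2.

2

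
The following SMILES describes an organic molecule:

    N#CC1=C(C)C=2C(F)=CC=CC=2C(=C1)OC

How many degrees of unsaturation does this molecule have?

9

Degree of unsaturation = (number of rings) + (number of π bonds).
Ring closures in the SMILES: 2.
π bonds: 5 double bonds (each 1 DoU), 1 triple bond (each 2 DoU) → 7 DoU from unsaturation.
Total DoU = 2 + 7 = 9.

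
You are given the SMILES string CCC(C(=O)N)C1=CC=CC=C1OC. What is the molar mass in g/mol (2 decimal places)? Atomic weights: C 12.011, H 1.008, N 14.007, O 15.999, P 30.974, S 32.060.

193.25 g/mol

First, the molecular formula is C11H15NO2 (counting implicit H from valence).
  C: 11 × 12.011 = 132.121
  H: 15 × 1.008 = 15.120
  N: 1 × 14.007 = 14.007
  O: 2 × 15.999 = 31.998
Sum: 11×12.011 + 15×1.008 + 1×14.007 + 2×15.999 = 193.246 → 193.25 g/mol.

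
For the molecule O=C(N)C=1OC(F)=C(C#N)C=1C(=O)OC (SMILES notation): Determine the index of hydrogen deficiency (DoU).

7

Degree of unsaturation = (number of rings) + (number of π bonds).
Ring closures in the SMILES: 1.
π bonds: 4 double bonds (each 1 DoU), 1 triple bond (each 2 DoU) → 6 DoU from unsaturation.
Total DoU = 1 + 6 = 7.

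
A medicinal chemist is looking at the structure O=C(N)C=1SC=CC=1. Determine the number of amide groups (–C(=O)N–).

The amide motif appears at heavy-atom position 2 in the SMILES.
Amide count: 1.

1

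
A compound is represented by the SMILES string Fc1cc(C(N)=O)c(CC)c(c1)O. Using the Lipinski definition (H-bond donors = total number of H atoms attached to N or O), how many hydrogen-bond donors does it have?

3

Donors: find every N or O and count the H atoms it carries.
  atom 6 (N): bond orders sum to 1 → 2 H
  atom 7 (O): bond orders sum to 2 → 0 H
  atom 13 (O): bond orders sum to 1 → 1 H
Lipinski HBD = 3.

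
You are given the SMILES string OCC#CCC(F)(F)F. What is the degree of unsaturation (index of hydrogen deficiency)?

Molecular formula: C5H5F3O.
DoU = (2C + 2 + N − H − X) / 2, where X is the halogen count and O/S are ignored.
    = (2·5 + 2 + 0 − 5 − 3) / 2 = 4 / 2 = 2.

2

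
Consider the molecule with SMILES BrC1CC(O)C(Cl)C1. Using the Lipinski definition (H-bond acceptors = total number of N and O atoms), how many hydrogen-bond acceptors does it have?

1

N atoms: 0; O atoms: 1.
Lipinski HBA = 0 + 1 = 1.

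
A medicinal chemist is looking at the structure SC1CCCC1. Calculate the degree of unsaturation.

1

Degree of unsaturation = (number of rings) + (number of π bonds).
Ring closures in the SMILES: 1.
π bonds: none → 0 DoU from unsaturation.
Total DoU = 1 + 0 = 1.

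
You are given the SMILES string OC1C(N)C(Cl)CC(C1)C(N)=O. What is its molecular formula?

Walk through each heavy atom and fill implicit hydrogens from standard valence (C 4, N 3, O 2, S 2, halogen 1):
  atom 1: O, bond orders sum to 1 (valence 2) → 1 H
  atom 2: C, bond orders sum to 3 (valence 4) → 1 H
  atom 3: C, bond orders sum to 3 (valence 4) → 1 H
  atom 4: N, bond orders sum to 1 (valence 3) → 2 H
  atom 5: C, bond orders sum to 3 (valence 4) → 1 H
  atom 6: Cl (halogen, monovalent) → 0 H
  atom 7: C, bond orders sum to 2 (valence 4) → 2 H
  atom 8: C, bond orders sum to 3 (valence 4) → 1 H
  atom 9: C, bond orders sum to 2 (valence 4) → 2 H
  atom 10: C, bond orders sum to 4 (valence 4) → 0 H
  atom 11: N, bond orders sum to 1 (valence 3) → 2 H
  atom 12: O, bond orders sum to 2 (valence 2) → 0 H
Totals → C:7, H:13, Cl:1, N:2, O:2.

C7H13ClN2O2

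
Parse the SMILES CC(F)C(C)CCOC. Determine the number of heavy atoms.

Every atom symbol written in the SMILES (organic subset) is one heavy atom; implicit H are not written.
Heavy atoms by element → C:7, F:1, O:1.
Total: 9.

9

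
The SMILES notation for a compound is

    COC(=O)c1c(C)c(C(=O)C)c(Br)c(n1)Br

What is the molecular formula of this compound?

Walk through each heavy atom and fill implicit hydrogens from standard valence (C 4, N 3, O 2, S 2, halogen 1); for lowercase aromatic atoms, an aromatic c carries 1 H when it has two neighbours and 0 H with three, and aromatic n carries 0 H:
  atom 1: C, bond orders sum to 1 (valence 4) → 3 H
  atom 2: O, bond orders sum to 2 (valence 2) → 0 H
  atom 3: C, bond orders sum to 4 (valence 4) → 0 H
  atom 4: O, bond orders sum to 2 (valence 2) → 0 H
  atom 5: aromatic c, 3 neighbours → 0 H
  atom 6: aromatic c, 3 neighbours → 0 H
  atom 7: C, bond orders sum to 1 (valence 4) → 3 H
  atom 8: aromatic c, 3 neighbours → 0 H
  atom 9: C, bond orders sum to 4 (valence 4) → 0 H
  atom 10: O, bond orders sum to 2 (valence 2) → 0 H
  atom 11: C, bond orders sum to 1 (valence 4) → 3 H
  atom 12: aromatic c, 3 neighbours → 0 H
  atom 13: Br (halogen, monovalent) → 0 H
  atom 14: aromatic c, 3 neighbours → 0 H
  atom 15: aromatic n, 2 neighbours → 0 H
  atom 16: Br (halogen, monovalent) → 0 H
Totals → C:10, H:9, Br:2, N:1, O:3.

C10H9Br2NO3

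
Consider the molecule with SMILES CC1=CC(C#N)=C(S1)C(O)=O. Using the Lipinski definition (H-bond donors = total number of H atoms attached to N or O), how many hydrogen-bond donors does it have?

Donors: find every N or O and count the H atoms it carries.
  atom 6 (N): bond orders sum to 3 → 0 H
  atom 10 (O): bond orders sum to 1 → 1 H
  atom 11 (O): bond orders sum to 2 → 0 H
Lipinski HBD = 1.

1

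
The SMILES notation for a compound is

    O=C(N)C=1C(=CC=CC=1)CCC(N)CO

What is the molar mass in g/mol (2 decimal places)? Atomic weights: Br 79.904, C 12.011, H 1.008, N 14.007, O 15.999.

First, the molecular formula is C11H16N2O2 (counting implicit H from valence).
  C: 11 × 12.011 = 132.121
  H: 16 × 1.008 = 16.128
  N: 2 × 14.007 = 28.014
  O: 2 × 15.999 = 31.998
Sum: 11×12.011 + 16×1.008 + 2×14.007 + 2×15.999 = 208.261 → 208.26 g/mol.

208.26 g/mol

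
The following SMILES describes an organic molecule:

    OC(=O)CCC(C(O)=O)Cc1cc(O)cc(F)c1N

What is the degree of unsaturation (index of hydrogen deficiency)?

6

Molecular formula: C12H14FNO5.
DoU = (2C + 2 + N − H − X) / 2, where X is the halogen count and O/S are ignored.
    = (2·12 + 2 + 1 − 14 − 1) / 2 = 12 / 2 = 6.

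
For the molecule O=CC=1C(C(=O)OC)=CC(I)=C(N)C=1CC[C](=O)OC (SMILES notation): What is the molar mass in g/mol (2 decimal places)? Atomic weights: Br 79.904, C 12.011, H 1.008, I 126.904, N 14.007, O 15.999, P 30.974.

391.16 g/mol

First, the molecular formula is C13H14INO5 (counting implicit H from valence).
  C: 13 × 12.011 = 156.143
  H: 14 × 1.008 = 14.112
  I: 1 × 126.904 = 126.904
  N: 1 × 14.007 = 14.007
  O: 5 × 15.999 = 79.995
Sum: 13×12.011 + 14×1.008 + 1×126.904 + 1×14.007 + 5×15.999 = 391.161 → 391.16 g/mol.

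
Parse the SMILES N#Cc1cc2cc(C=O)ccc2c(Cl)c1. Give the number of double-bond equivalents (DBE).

10

Molecular formula: C12H6ClNO.
DoU = (2C + 2 + N − H − X) / 2, where X is the halogen count and O/S are ignored.
    = (2·12 + 2 + 1 − 6 − 1) / 2 = 20 / 2 = 10.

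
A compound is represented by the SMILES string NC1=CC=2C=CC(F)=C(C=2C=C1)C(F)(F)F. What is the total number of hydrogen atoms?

Walk through each heavy atom and fill implicit hydrogens from standard valence (C 4, N 3, O 2, S 2, halogen 1):
  atom 1: N, bond orders sum to 1 (valence 3) → 2 H
  atom 2: C, bond orders sum to 4 (valence 4) → 0 H
  atom 3: C, bond orders sum to 3 (valence 4) → 1 H
  atom 4: C, bond orders sum to 4 (valence 4) → 0 H
  atom 5: C, bond orders sum to 3 (valence 4) → 1 H
  atom 6: C, bond orders sum to 3 (valence 4) → 1 H
  atom 7: C, bond orders sum to 4 (valence 4) → 0 H
  atom 8: F (halogen, monovalent) → 0 H
  atom 9: C, bond orders sum to 4 (valence 4) → 0 H
  atom 10: C, bond orders sum to 4 (valence 4) → 0 H
  atom 11: C, bond orders sum to 3 (valence 4) → 1 H
  atom 12: C, bond orders sum to 3 (valence 4) → 1 H
  atom 13: C, bond orders sum to 4 (valence 4) → 0 H
  atom 14: F (halogen, monovalent) → 0 H
  atom 15: F (halogen, monovalent) → 0 H
  atom 16: F (halogen, monovalent) → 0 H
Total hydrogens: 7.

7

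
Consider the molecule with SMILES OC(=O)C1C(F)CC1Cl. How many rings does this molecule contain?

1

In SMILES, each pair of matching ring-closure digits denotes one ring-closing bond; the number of such bonds equals the number of independent rings.
Ring-closure bonds here: 1.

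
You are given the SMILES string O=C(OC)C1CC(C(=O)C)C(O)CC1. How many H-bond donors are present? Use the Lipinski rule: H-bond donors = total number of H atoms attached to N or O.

1

Donors: find every N or O and count the H atoms it carries.
  atom 1 (O): bond orders sum to 2 → 0 H
  atom 3 (O): bond orders sum to 2 → 0 H
  atom 9 (O): bond orders sum to 2 → 0 H
  atom 12 (O): bond orders sum to 1 → 1 H
Lipinski HBD = 1.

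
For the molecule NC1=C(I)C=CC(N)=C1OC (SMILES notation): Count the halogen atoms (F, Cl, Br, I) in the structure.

1

Halogen atoms appear at heavy-atom position 4 (1×I).
Other groups present: 1 ether, 2 primary amine.
Halogen count: 1.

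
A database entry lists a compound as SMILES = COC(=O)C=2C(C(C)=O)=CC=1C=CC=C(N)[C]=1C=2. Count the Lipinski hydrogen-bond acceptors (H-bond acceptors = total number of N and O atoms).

N atoms: 1; O atoms: 3.
Lipinski HBA = 1 + 3 = 4.

4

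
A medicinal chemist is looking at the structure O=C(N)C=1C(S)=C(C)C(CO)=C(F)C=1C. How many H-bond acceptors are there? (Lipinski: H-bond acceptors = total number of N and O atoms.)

N atoms: 1; O atoms: 2.
Lipinski HBA = 1 + 2 = 3.

3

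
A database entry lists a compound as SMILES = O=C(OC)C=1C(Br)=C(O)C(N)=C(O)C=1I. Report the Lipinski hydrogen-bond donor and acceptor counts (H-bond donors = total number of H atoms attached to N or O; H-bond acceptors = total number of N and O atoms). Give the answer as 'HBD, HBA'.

Donors: find every N or O and count the H atoms it carries.
  atom 1 (O): bond orders sum to 2 → 0 H
  atom 3 (O): bond orders sum to 2 → 0 H
  atom 9 (O): bond orders sum to 1 → 1 H
  atom 11 (N): bond orders sum to 1 → 2 H
  atom 13 (O): bond orders sum to 1 → 1 H
Lipinski HBD = 4.
Acceptors: N atoms = 1, O atoms = 4 → HBA = 5.

4, 5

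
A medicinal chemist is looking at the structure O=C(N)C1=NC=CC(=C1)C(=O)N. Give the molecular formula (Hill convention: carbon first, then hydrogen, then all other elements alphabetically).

C7H7N3O2

Walk through each heavy atom and fill implicit hydrogens from standard valence (C 4, N 3, O 2, S 2, halogen 1):
  atom 1: O, bond orders sum to 2 (valence 2) → 0 H
  atom 2: C, bond orders sum to 4 (valence 4) → 0 H
  atom 3: N, bond orders sum to 1 (valence 3) → 2 H
  atom 4: C, bond orders sum to 4 (valence 4) → 0 H
  atom 5: N, bond orders sum to 3 (valence 3) → 0 H
  atom 6: C, bond orders sum to 3 (valence 4) → 1 H
  atom 7: C, bond orders sum to 3 (valence 4) → 1 H
  atom 8: C, bond orders sum to 4 (valence 4) → 0 H
  atom 9: C, bond orders sum to 3 (valence 4) → 1 H
  atom 10: C, bond orders sum to 4 (valence 4) → 0 H
  atom 11: O, bond orders sum to 2 (valence 2) → 0 H
  atom 12: N, bond orders sum to 1 (valence 3) → 2 H
Totals → C:7, H:7, N:3, O:2.
In Hill order: C7H7N3O2.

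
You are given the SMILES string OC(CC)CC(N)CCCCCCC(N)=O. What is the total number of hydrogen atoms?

Walk through each heavy atom and fill implicit hydrogens from standard valence (C 4, N 3, O 2, S 2, halogen 1):
  atom 1: O, bond orders sum to 1 (valence 2) → 1 H
  atom 2: C, bond orders sum to 3 (valence 4) → 1 H
  atom 3: C, bond orders sum to 2 (valence 4) → 2 H
  atom 4: C, bond orders sum to 1 (valence 4) → 3 H
  atom 5: C, bond orders sum to 2 (valence 4) → 2 H
  atom 6: C, bond orders sum to 3 (valence 4) → 1 H
  atom 7: N, bond orders sum to 1 (valence 3) → 2 H
  atom 8: C, bond orders sum to 2 (valence 4) → 2 H
  atom 9: C, bond orders sum to 2 (valence 4) → 2 H
  atom 10: C, bond orders sum to 2 (valence 4) → 2 H
  atom 11: C, bond orders sum to 2 (valence 4) → 2 H
  atom 12: C, bond orders sum to 2 (valence 4) → 2 H
  atom 13: C, bond orders sum to 2 (valence 4) → 2 H
  atom 14: C, bond orders sum to 4 (valence 4) → 0 H
  atom 15: N, bond orders sum to 1 (valence 3) → 2 H
  atom 16: O, bond orders sum to 2 (valence 2) → 0 H
Total hydrogens: 26.

26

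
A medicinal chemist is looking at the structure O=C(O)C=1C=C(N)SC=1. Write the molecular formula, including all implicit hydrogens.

C5H5NO2S

Walk through each heavy atom and fill implicit hydrogens from standard valence (C 4, N 3, O 2, S 2, halogen 1):
  atom 1: O, bond orders sum to 2 (valence 2) → 0 H
  atom 2: C, bond orders sum to 4 (valence 4) → 0 H
  atom 3: O, bond orders sum to 1 (valence 2) → 1 H
  atom 4: C, bond orders sum to 4 (valence 4) → 0 H
  atom 5: C, bond orders sum to 3 (valence 4) → 1 H
  atom 6: C, bond orders sum to 4 (valence 4) → 0 H
  atom 7: N, bond orders sum to 1 (valence 3) → 2 H
  atom 8: S, bond orders sum to 2 (valence 2) → 0 H
  atom 9: C, bond orders sum to 3 (valence 4) → 1 H
Totals → C:5, H:5, N:1, O:2, S:1.
In Hill order: C5H5NO2S.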